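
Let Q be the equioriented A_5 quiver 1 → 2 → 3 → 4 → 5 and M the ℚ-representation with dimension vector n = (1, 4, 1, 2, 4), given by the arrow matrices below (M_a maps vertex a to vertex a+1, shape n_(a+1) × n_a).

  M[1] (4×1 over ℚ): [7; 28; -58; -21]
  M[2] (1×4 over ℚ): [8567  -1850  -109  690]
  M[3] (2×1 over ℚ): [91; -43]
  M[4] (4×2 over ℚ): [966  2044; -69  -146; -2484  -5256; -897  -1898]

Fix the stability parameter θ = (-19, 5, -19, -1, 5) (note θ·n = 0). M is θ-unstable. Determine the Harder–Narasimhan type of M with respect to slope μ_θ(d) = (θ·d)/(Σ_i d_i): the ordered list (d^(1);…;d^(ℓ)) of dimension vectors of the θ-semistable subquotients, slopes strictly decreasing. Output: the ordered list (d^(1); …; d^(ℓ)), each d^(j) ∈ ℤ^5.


Via rank(M_{q-1}∘⋯∘M_p): M ≅ I[1,5], I[2,2]^3, I[4,4], I[5,5]^3.
μ_θ-semistable layers: μ^(1)=5; μ^(2)=-1; μ^(3)=-7; μ^(4)=-19

((0, 3, 0, 0, 4); (0, 0, 0, 2, 0); (0, 1, 1, 0, 0); (1, 0, 0, 0, 0))


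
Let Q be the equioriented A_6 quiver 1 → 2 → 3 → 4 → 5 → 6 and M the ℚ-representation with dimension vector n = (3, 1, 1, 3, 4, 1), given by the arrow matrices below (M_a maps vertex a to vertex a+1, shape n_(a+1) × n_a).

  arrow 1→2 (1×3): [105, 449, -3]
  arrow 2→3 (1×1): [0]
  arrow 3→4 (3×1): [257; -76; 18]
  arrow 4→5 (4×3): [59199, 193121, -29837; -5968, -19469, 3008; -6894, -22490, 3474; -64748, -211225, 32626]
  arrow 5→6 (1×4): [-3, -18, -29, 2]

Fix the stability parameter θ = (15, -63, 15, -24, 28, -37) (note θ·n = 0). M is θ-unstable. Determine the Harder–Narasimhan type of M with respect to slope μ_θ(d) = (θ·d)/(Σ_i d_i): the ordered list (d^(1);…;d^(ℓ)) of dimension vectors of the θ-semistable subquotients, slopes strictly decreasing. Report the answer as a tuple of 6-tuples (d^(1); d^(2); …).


Interval decomposition of M: I[1,1]^2, I[1,2], I[3,6], I[4,5]^2, I[5,5].
HN type (ℓ=4): μ^(1)=28; μ^(2)=15; μ^(3)=-9/2; μ^(4)=-24

((0, 0, 0, 0, 3, 0); (2, 0, 0, 0, 0, 0); (0, 0, 1, 1, 1, 1); (1, 1, 0, 2, 0, 0))


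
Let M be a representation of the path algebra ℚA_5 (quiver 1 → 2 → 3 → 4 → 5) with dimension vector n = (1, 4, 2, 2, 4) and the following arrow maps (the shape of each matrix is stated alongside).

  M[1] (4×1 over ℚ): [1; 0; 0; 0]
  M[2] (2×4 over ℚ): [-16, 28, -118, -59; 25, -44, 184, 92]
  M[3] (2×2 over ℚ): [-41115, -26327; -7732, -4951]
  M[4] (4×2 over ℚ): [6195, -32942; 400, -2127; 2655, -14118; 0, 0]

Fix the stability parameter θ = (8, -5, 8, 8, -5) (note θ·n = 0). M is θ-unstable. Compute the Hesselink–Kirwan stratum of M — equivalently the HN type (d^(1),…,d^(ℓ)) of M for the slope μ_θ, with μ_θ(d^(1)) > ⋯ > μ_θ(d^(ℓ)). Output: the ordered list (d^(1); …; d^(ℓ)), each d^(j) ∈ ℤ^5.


Barcode: M ≅ I[1,5], I[2,2]^2, I[2,5], I[5,5]^2. HN layers by μ_θ (3 steps, strictly decreasing):
  μ^(1)=11/3; μ^(2)=3/2; μ^(3)=-5

((0, 0, 2, 2, 2); (1, 1, 0, 0, 0); (0, 3, 0, 0, 2))


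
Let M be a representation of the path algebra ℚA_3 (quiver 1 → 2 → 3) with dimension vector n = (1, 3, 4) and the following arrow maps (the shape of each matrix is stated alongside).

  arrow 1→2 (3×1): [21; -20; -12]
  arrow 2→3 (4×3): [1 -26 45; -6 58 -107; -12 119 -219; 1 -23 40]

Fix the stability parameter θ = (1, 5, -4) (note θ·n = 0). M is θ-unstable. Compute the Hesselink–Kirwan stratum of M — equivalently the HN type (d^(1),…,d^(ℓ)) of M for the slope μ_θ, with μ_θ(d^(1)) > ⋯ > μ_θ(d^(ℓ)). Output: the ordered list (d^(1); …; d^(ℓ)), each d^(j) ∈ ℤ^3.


Via rank(M_{q-1}∘⋯∘M_p): M ≅ I[1,3], I[2,3]^2, I[3,3].
μ_θ-semistable layers: μ^(1)=2/3; μ^(2)=1/2; μ^(3)=-4

((1, 1, 1); (0, 2, 2); (0, 0, 1))


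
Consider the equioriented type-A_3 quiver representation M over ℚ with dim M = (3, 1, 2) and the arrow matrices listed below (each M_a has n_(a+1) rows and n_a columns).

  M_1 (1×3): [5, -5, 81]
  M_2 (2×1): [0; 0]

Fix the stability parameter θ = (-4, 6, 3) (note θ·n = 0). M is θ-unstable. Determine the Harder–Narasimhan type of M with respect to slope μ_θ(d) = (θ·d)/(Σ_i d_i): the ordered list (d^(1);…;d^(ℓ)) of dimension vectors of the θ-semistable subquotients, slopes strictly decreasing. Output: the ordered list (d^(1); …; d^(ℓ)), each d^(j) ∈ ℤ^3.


Barcode: M ≅ I[1,1]^2, I[1,2], I[3,3]^2. HN layers by μ_θ (3 steps, strictly decreasing):
  μ^(1)=6; μ^(2)=3; μ^(3)=-4

((0, 1, 0); (0, 0, 2); (3, 0, 0))


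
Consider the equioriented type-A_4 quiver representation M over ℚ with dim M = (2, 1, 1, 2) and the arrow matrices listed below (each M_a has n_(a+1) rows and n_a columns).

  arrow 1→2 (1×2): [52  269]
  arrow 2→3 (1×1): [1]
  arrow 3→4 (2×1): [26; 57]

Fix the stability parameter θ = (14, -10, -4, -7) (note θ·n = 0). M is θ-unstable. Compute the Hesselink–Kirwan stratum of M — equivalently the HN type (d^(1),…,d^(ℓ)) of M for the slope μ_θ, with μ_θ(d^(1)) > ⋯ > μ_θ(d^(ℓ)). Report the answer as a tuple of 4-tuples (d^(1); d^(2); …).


Interval decomposition of M: I[1,1], I[1,4], I[4,4].
HN type (ℓ=3): μ^(1)=14; μ^(2)=-7/4; μ^(3)=-7

((1, 0, 0, 0); (1, 1, 1, 1); (0, 0, 0, 1))


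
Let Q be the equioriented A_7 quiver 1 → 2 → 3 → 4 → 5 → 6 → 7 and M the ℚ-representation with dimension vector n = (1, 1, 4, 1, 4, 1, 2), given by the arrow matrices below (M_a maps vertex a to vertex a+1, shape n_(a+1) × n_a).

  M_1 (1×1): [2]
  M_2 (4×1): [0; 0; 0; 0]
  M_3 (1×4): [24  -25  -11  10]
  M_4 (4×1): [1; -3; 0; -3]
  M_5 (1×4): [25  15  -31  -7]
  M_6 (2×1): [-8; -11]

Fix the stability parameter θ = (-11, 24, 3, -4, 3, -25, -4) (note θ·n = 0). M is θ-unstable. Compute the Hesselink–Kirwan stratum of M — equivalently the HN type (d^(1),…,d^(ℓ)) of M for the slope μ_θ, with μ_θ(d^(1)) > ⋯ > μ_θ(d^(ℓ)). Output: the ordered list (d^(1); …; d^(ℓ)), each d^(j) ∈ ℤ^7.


Via rank(M_{q-1}∘⋯∘M_p): M ≅ I[1,2], I[3,3]^3, I[3,7], I[5,5]^3, I[7,7].
μ_θ-semistable layers: μ^(1)=24; μ^(2)=3; μ^(3)=-4; μ^(4)=-23/4; μ^(5)=-11

((0, 1, 0, 0, 0, 0, 0); (0, 0, 3, 0, 3, 0, 0); (0, 0, 0, 0, 0, 0, 2); (0, 0, 1, 1, 1, 1, 0); (1, 0, 0, 0, 0, 0, 0))


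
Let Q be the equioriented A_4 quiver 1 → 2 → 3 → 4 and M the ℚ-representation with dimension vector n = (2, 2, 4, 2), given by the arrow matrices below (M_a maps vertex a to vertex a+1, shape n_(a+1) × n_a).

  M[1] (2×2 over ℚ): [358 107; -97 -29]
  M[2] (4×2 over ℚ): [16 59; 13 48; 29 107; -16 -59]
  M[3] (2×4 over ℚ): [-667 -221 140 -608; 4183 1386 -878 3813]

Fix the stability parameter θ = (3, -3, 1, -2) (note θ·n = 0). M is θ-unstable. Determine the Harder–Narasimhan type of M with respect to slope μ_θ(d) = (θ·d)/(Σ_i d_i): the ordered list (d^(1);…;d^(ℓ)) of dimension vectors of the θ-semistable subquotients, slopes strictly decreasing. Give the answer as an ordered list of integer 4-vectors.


Barcode: M ≅ I[1,3], I[1,4], I[3,3], I[3,4]. HN layers by μ_θ (4 steps, strictly decreasing):
  μ^(1)=1; μ^(2)=0; μ^(3)=-1/4; μ^(4)=-1/2

((0, 0, 2, 0); (1, 1, 0, 0); (1, 1, 1, 1); (0, 0, 1, 1))


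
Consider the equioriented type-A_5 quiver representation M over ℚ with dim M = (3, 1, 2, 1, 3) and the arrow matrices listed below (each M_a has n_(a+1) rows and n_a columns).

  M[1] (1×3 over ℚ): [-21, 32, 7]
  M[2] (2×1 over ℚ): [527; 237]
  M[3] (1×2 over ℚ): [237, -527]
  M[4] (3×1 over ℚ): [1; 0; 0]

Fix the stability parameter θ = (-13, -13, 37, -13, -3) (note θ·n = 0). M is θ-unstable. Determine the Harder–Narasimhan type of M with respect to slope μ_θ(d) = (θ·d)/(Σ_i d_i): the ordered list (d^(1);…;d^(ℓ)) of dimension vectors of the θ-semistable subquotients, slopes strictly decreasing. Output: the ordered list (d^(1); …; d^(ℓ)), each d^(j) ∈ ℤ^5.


Barcode: M ≅ I[1,1]^2, I[1,3], I[3,5], I[5,5]^2. HN layers by μ_θ (4 steps, strictly decreasing):
  μ^(1)=37; μ^(2)=7; μ^(3)=-3; μ^(4)=-13

((0, 0, 1, 0, 0); (0, 0, 1, 1, 1); (0, 0, 0, 0, 2); (3, 1, 0, 0, 0))


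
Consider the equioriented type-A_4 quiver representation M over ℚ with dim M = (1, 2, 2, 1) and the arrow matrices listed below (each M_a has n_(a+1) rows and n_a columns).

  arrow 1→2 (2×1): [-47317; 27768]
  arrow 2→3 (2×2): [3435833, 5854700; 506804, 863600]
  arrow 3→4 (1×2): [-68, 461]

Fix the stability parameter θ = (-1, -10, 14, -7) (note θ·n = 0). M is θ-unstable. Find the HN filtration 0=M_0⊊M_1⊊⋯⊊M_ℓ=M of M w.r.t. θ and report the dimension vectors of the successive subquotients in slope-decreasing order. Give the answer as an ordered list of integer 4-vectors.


Barcode: M ≅ I[1,3], I[2,2], I[3,4]. HN layers by μ_θ (4 steps, strictly decreasing):
  μ^(1)=14; μ^(2)=7/2; μ^(3)=-11/2; μ^(4)=-10

((0, 0, 1, 0); (0, 0, 1, 1); (1, 1, 0, 0); (0, 1, 0, 0))


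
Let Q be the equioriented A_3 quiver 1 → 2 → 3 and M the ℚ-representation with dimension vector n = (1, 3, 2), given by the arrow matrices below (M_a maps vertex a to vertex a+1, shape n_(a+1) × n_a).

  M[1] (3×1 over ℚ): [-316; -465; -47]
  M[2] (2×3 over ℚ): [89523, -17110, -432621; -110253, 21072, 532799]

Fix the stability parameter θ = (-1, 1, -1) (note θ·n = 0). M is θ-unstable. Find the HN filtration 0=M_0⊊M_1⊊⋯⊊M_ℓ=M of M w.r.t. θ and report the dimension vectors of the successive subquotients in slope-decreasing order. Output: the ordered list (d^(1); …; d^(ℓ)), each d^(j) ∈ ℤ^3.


Interval decomposition of M: I[1,3], I[2,2], I[2,3].
HN type (ℓ=3): μ^(1)=1; μ^(2)=0; μ^(3)=-1

((0, 1, 0); (0, 2, 2); (1, 0, 0))


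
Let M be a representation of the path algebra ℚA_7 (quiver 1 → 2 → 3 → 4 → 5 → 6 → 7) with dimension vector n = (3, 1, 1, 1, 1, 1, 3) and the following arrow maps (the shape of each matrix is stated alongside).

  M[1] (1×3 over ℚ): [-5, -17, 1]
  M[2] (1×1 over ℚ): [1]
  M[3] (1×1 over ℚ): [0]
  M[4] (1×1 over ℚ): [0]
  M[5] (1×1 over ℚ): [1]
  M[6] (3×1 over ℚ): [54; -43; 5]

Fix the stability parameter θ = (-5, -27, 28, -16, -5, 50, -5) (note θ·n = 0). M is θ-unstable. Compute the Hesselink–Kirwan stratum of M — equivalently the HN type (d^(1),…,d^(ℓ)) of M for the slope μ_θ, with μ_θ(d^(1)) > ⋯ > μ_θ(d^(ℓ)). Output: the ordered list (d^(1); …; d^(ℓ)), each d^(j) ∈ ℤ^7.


Interval decomposition of M: I[1,1]^2, I[1,3], I[4,4], I[5,7], I[7,7]^2.
HN type (ℓ=4): μ^(1)=28; μ^(2)=45/2; μ^(3)=-5; μ^(4)=-16

((0, 0, 1, 0, 0, 0, 0); (0, 0, 0, 0, 0, 1, 1); (2, 0, 0, 0, 1, 0, 2); (1, 1, 0, 1, 0, 0, 0))


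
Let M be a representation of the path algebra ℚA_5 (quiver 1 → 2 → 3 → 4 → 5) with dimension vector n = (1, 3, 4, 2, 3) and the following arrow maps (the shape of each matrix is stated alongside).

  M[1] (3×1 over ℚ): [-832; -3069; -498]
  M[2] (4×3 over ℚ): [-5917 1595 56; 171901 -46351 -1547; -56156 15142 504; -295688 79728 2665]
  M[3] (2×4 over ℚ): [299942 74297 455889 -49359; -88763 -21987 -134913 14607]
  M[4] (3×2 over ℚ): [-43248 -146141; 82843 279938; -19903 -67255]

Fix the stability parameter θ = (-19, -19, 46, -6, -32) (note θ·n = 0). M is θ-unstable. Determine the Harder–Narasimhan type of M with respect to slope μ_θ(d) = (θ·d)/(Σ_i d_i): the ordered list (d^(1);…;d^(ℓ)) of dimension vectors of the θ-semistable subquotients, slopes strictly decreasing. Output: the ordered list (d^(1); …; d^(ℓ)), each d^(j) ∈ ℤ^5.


Interval decomposition of M: I[1,5], I[2,3], I[2,5], I[3,3], I[5,5].
HN type (ℓ=4): μ^(1)=46; μ^(2)=8/3; μ^(3)=-19; μ^(4)=-32

((0, 0, 2, 0, 0); (0, 0, 2, 2, 2); (1, 3, 0, 0, 0); (0, 0, 0, 0, 1))


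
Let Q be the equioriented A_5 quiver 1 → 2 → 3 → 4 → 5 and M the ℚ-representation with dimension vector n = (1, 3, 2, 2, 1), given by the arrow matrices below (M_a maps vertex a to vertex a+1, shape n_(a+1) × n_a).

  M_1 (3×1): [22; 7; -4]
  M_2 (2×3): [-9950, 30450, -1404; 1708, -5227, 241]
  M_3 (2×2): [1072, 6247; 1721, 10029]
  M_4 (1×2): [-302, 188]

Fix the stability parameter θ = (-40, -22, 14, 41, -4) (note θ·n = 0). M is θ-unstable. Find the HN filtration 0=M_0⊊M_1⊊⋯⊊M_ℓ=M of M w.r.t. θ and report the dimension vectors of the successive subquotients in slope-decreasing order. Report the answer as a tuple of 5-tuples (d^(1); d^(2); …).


Interval decomposition of M: I[1,5], I[2,2], I[2,4].
HN type (ℓ=5): μ^(1)=41; μ^(2)=37/2; μ^(3)=14; μ^(4)=-22; μ^(5)=-40

((0, 0, 0, 1, 0); (0, 0, 0, 1, 1); (0, 0, 2, 0, 0); (0, 3, 0, 0, 0); (1, 0, 0, 0, 0))


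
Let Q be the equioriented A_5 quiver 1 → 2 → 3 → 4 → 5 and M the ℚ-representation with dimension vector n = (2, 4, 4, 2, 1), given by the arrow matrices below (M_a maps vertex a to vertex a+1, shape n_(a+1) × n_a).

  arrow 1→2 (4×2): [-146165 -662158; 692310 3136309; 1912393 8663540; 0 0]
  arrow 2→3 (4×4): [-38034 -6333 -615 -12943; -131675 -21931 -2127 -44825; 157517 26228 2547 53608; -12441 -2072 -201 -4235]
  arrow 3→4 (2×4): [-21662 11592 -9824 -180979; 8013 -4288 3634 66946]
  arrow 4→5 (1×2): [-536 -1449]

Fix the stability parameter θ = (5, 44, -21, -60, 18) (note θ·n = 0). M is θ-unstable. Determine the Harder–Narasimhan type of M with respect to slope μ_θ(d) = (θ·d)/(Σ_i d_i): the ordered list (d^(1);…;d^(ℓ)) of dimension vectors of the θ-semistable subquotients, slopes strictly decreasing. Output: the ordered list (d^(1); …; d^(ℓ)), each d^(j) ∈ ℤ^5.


Via rank(M_{q-1}∘⋯∘M_p): M ≅ I[1,4], I[1,5], I[2,3]^2.
μ_θ-semistable layers: μ^(1)=18; μ^(2)=23/2; μ^(3)=-8

((0, 0, 0, 0, 1); (0, 2, 2, 0, 0); (2, 2, 2, 2, 0))


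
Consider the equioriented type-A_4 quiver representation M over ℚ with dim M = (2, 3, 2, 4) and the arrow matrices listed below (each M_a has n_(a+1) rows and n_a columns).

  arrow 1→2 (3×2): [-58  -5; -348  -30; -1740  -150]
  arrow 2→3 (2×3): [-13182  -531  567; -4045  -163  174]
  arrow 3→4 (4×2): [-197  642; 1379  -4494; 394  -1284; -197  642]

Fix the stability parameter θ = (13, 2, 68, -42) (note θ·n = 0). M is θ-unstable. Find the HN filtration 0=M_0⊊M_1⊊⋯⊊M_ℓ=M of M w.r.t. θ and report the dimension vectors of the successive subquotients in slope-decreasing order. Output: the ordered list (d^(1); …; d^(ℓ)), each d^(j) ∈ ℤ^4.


Barcode: M ≅ I[1,1], I[1,3], I[2,2], I[2,4], I[4,4]^3. HN layers by μ_θ (5 steps, strictly decreasing):
  μ^(1)=68; μ^(2)=13; μ^(3)=15/2; μ^(4)=2; μ^(5)=-42

((0, 0, 1, 0); (1, 0, 1, 1); (1, 1, 0, 0); (0, 2, 0, 0); (0, 0, 0, 3))


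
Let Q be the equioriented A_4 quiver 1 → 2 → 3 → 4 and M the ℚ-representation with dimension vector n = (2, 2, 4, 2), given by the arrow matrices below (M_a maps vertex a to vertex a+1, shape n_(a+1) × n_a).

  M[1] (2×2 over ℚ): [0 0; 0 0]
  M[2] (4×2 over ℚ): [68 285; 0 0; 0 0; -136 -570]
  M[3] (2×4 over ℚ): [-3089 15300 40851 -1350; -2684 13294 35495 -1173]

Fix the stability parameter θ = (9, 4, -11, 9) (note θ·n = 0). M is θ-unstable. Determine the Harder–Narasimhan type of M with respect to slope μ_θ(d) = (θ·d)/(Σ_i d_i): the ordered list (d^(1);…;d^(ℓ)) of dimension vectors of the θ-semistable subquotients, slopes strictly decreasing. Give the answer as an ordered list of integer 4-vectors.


Interval decomposition of M: I[1,1]^2, I[2,2], I[2,4], I[3,3]^2, I[3,4].
HN type (ℓ=4): μ^(1)=9; μ^(2)=4; μ^(3)=-7/2; μ^(4)=-11

((2, 0, 0, 2); (0, 1, 0, 0); (0, 1, 1, 0); (0, 0, 3, 0))


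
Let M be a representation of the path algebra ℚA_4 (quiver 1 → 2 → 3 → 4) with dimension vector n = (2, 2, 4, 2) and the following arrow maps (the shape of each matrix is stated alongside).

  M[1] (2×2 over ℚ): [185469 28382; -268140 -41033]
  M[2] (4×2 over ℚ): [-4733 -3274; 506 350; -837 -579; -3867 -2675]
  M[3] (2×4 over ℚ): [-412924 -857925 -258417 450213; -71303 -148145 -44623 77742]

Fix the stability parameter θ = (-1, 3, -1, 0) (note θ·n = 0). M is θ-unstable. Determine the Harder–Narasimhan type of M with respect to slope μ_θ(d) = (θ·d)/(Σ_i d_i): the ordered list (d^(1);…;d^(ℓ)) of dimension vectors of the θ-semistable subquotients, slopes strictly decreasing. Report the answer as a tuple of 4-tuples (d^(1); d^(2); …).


Interval decomposition of M: I[1,4]^2, I[3,3]^2.
HN type (ℓ=2): μ^(1)=2/3; μ^(2)=-1

((0, 2, 2, 2); (2, 0, 2, 0))


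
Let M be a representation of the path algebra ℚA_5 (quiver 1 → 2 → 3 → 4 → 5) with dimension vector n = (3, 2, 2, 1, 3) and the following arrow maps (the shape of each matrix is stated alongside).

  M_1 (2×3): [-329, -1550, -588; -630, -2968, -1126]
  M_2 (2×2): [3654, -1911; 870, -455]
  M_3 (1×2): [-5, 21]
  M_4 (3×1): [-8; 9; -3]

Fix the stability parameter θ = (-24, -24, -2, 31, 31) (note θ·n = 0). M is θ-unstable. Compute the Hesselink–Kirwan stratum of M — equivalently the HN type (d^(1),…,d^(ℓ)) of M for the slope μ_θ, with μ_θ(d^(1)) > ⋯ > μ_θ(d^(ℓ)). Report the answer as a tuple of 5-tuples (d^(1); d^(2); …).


Barcode: M ≅ I[1,1], I[1,2], I[1,3], I[3,5], I[5,5]^2. HN layers by μ_θ (3 steps, strictly decreasing):
  μ^(1)=31; μ^(2)=-2; μ^(3)=-24

((0, 0, 0, 1, 3); (0, 0, 2, 0, 0); (3, 2, 0, 0, 0))


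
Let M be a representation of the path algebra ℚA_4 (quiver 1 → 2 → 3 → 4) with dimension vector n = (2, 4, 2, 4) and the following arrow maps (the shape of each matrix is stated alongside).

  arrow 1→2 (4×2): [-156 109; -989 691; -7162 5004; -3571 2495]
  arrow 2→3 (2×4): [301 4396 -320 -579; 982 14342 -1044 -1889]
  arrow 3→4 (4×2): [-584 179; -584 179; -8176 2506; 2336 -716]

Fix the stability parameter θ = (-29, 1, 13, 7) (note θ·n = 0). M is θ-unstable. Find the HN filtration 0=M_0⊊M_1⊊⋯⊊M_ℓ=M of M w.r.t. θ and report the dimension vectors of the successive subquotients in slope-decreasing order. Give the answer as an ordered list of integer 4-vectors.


Barcode: M ≅ I[1,3], I[1,4], I[2,2]^2, I[4,4]^3. HN layers by μ_θ (5 steps, strictly decreasing):
  μ^(1)=13; μ^(2)=10; μ^(3)=7; μ^(4)=1; μ^(5)=-29

((0, 0, 1, 0); (0, 0, 1, 1); (0, 0, 0, 3); (0, 4, 0, 0); (2, 0, 0, 0))


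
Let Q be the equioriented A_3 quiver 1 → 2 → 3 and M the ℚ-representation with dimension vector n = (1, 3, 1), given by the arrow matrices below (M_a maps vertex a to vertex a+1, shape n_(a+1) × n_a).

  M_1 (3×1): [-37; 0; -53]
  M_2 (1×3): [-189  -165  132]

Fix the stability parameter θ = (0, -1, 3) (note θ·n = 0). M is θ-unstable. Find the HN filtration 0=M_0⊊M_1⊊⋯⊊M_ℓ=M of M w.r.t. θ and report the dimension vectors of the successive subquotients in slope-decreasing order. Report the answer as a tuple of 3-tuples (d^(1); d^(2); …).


Via rank(M_{q-1}∘⋯∘M_p): M ≅ I[1,3], I[2,2]^2.
μ_θ-semistable layers: μ^(1)=3; μ^(2)=-1/2; μ^(3)=-1

((0, 0, 1); (1, 1, 0); (0, 2, 0))


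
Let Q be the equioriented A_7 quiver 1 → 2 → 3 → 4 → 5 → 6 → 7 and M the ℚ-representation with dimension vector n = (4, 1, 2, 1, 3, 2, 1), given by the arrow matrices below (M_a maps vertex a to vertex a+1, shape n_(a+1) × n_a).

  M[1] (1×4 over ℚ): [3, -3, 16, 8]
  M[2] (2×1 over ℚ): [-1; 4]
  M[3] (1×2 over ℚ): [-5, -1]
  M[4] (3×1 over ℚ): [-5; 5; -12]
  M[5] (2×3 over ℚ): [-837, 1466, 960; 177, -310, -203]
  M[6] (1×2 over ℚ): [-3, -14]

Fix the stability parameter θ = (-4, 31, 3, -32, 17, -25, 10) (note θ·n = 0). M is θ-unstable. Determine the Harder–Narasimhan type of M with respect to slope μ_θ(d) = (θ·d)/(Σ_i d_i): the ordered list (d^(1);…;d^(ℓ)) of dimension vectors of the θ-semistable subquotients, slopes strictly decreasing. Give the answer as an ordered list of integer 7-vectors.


Via rank(M_{q-1}∘⋯∘M_p): M ≅ I[1,1]^3, I[1,7], I[3,3], I[5,5], I[5,6].
μ_θ-semistable layers: μ^(1)=17; μ^(2)=10; μ^(3)=3; μ^(4)=-6/5; μ^(5)=-4

((0, 0, 0, 0, 1, 0, 0); (0, 0, 0, 0, 0, 0, 1); (0, 0, 1, 0, 0, 0, 0); (0, 1, 1, 1, 1, 1, 0); (4, 0, 0, 0, 1, 1, 0))


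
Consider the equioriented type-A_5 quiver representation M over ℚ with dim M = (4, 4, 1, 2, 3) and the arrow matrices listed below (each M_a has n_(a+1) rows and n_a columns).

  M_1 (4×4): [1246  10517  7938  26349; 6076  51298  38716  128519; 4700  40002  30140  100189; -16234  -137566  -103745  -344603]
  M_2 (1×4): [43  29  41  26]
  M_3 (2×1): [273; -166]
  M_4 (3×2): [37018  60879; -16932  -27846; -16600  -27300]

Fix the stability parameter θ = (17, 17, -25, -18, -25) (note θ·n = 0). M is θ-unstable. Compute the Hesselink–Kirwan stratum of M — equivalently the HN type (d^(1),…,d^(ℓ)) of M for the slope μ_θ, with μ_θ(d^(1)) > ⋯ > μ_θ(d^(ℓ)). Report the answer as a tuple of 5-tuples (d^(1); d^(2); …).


Via rank(M_{q-1}∘⋯∘M_p): M ≅ I[1,2]^3, I[1,4], I[4,5], I[5,5]^2.
μ_θ-semistable layers: μ^(1)=17; μ^(2)=-9/4; μ^(3)=-43/2; μ^(4)=-25

((3, 3, 0, 0, 0); (1, 1, 1, 1, 0); (0, 0, 0, 1, 1); (0, 0, 0, 0, 2))


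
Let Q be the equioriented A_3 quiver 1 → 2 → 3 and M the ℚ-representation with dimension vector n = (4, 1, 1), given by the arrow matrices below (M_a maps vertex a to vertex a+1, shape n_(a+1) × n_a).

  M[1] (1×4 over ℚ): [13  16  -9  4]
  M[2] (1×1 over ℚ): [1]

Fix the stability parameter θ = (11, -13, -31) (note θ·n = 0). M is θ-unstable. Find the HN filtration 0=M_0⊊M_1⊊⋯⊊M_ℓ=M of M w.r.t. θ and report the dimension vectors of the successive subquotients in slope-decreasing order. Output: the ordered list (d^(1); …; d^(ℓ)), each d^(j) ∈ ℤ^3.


Barcode: M ≅ I[1,1]^3, I[1,3]. HN layers by μ_θ (2 steps, strictly decreasing):
  μ^(1)=11; μ^(2)=-11

((3, 0, 0); (1, 1, 1))


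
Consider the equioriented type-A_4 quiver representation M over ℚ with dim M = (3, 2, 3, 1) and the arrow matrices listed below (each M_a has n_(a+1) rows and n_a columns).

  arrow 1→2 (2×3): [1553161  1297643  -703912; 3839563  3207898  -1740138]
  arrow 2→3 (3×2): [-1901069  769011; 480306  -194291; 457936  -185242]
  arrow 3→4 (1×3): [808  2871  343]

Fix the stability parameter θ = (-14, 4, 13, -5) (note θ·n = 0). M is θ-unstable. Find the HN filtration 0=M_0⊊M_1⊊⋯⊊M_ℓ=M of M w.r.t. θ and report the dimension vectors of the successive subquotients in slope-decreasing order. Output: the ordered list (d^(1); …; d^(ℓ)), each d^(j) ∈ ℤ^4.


Interval decomposition of M: I[1,1], I[1,3], I[1,4], I[3,3].
HN type (ℓ=3): μ^(1)=13; μ^(2)=4; μ^(3)=-14

((0, 0, 2, 0); (0, 2, 1, 1); (3, 0, 0, 0))


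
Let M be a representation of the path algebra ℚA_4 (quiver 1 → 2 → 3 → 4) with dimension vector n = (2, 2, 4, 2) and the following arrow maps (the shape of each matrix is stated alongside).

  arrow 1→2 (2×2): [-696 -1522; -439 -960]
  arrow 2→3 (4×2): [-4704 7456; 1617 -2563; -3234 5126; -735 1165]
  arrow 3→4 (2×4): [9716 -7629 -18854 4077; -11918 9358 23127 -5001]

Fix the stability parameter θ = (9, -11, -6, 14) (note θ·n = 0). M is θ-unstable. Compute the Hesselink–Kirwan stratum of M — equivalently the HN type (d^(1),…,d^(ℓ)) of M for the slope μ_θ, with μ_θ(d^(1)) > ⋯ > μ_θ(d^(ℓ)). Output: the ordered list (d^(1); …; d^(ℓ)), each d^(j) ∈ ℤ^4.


Via rank(M_{q-1}∘⋯∘M_p): M ≅ I[1,2], I[1,4], I[3,3]^2, I[3,4].
μ_θ-semistable layers: μ^(1)=14; μ^(2)=-1; μ^(3)=-8/3; μ^(4)=-6

((0, 0, 0, 2); (1, 1, 0, 0); (1, 1, 1, 0); (0, 0, 3, 0))


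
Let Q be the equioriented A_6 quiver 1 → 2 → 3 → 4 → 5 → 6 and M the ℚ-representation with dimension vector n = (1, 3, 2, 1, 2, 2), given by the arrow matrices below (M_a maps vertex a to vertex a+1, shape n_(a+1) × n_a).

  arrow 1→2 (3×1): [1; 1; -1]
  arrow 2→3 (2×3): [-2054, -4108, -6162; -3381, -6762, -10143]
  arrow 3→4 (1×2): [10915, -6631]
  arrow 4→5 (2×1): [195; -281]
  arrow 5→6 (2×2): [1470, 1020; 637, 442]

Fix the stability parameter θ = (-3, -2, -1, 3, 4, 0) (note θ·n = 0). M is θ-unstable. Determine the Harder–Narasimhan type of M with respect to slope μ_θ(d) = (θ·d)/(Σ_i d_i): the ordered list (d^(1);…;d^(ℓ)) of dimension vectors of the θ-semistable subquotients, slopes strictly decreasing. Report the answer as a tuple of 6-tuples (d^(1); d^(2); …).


Interval decomposition of M: I[1,2], I[2,2], I[2,6], I[3,3], I[5,5], I[6,6].
HN type (ℓ=6): μ^(1)=4; μ^(2)=7/3; μ^(3)=0; μ^(4)=-1; μ^(5)=-2; μ^(6)=-3

((0, 0, 0, 0, 1, 0); (0, 0, 0, 1, 1, 1); (0, 0, 0, 0, 0, 1); (0, 0, 2, 0, 0, 0); (0, 3, 0, 0, 0, 0); (1, 0, 0, 0, 0, 0))


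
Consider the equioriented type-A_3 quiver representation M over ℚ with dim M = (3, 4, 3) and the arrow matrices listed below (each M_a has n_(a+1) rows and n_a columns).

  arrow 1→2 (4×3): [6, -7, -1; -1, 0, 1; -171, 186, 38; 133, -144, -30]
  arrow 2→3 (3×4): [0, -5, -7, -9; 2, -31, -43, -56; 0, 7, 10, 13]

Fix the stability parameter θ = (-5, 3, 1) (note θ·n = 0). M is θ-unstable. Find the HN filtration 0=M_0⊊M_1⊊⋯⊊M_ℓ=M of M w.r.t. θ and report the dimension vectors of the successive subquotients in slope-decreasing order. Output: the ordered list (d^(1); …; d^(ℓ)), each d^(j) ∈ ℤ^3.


Interval decomposition of M: I[1,2], I[1,3]^2, I[2,3].
HN type (ℓ=3): μ^(1)=3; μ^(2)=2; μ^(3)=-5

((0, 1, 0); (0, 3, 3); (3, 0, 0))


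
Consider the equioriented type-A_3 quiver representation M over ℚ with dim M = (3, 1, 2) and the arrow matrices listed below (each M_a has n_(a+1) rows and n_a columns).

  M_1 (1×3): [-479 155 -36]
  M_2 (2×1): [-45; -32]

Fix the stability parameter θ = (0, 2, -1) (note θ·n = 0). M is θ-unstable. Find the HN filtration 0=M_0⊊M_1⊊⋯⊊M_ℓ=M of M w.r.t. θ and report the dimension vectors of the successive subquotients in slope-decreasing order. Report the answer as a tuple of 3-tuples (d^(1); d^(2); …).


Via rank(M_{q-1}∘⋯∘M_p): M ≅ I[1,1]^2, I[1,3], I[3,3].
μ_θ-semistable layers: μ^(1)=1/2; μ^(2)=0; μ^(3)=-1

((0, 1, 1); (3, 0, 0); (0, 0, 1))


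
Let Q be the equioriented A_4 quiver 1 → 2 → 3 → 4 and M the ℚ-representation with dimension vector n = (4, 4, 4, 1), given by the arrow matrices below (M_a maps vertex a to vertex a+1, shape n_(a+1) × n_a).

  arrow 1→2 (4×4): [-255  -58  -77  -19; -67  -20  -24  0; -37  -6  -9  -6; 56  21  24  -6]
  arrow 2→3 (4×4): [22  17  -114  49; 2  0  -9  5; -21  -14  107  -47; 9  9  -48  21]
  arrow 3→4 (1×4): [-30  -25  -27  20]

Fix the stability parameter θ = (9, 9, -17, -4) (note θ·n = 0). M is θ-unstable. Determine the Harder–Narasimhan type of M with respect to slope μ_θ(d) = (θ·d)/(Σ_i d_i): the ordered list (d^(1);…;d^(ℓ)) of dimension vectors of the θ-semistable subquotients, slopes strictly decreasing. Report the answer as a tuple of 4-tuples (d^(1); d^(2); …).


Barcode: M ≅ I[1,2], I[1,3]^2, I[1,4], I[3,3]. HN layers by μ_θ (4 steps, strictly decreasing):
  μ^(1)=9; μ^(2)=1/3; μ^(3)=-3/4; μ^(4)=-17

((1, 1, 0, 0); (2, 2, 2, 0); (1, 1, 1, 1); (0, 0, 1, 0))


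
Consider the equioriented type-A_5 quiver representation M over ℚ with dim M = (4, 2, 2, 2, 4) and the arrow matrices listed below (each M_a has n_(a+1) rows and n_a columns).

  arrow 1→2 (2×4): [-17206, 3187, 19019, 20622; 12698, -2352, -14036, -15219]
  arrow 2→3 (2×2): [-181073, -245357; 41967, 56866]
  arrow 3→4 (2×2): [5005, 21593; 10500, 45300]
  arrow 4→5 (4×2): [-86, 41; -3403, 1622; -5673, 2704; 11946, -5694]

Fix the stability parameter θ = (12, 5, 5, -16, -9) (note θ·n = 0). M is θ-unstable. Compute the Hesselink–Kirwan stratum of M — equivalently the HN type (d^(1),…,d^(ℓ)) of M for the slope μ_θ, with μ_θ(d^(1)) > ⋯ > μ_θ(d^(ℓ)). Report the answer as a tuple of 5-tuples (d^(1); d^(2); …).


Barcode: M ≅ I[1,1]^2, I[1,3], I[1,5], I[4,5], I[5,5]^2. HN layers by μ_θ (5 steps, strictly decreasing):
  μ^(1)=12; μ^(2)=22/3; μ^(3)=-3/5; μ^(4)=-9; μ^(5)=-16

((2, 0, 0, 0, 0); (1, 1, 1, 0, 0); (1, 1, 1, 1, 1); (0, 0, 0, 0, 3); (0, 0, 0, 1, 0))


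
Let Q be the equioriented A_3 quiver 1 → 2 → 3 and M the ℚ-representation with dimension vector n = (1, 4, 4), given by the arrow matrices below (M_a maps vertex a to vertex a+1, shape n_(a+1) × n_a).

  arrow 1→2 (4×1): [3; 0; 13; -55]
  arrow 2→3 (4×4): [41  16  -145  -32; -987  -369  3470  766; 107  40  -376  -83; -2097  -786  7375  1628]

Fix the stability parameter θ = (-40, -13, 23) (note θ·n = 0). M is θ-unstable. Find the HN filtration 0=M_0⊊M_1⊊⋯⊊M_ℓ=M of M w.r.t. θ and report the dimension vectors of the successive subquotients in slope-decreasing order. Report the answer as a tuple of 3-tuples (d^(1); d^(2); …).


Interval decomposition of M: I[1,3], I[2,2], I[2,3]^2, I[3,3].
HN type (ℓ=3): μ^(1)=23; μ^(2)=-13; μ^(3)=-40

((0, 0, 4); (0, 4, 0); (1, 0, 0))


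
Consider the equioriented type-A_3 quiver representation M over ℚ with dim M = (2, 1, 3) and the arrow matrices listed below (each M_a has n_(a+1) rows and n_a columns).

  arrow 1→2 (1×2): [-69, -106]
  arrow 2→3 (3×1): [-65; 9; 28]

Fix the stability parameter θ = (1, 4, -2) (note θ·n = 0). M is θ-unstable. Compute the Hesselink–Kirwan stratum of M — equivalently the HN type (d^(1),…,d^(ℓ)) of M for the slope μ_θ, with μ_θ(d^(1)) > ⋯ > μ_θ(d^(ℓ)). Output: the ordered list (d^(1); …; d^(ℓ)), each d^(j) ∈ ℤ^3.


Via rank(M_{q-1}∘⋯∘M_p): M ≅ I[1,1], I[1,3], I[3,3]^2.
μ_θ-semistable layers: μ^(1)=1; μ^(2)=-2

((2, 1, 1); (0, 0, 2))


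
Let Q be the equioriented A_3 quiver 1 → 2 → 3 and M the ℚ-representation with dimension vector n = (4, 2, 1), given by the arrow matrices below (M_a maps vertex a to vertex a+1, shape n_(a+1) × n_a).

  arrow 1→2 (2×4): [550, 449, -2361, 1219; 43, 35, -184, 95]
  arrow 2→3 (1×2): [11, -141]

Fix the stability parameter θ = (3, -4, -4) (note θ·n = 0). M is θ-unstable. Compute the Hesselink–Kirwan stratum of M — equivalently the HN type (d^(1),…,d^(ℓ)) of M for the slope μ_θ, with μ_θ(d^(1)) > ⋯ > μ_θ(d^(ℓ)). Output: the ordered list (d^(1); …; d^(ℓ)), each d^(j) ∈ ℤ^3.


Interval decomposition of M: I[1,1]^2, I[1,2], I[1,3].
HN type (ℓ=3): μ^(1)=3; μ^(2)=-1/2; μ^(3)=-5/3

((2, 0, 0); (1, 1, 0); (1, 1, 1))


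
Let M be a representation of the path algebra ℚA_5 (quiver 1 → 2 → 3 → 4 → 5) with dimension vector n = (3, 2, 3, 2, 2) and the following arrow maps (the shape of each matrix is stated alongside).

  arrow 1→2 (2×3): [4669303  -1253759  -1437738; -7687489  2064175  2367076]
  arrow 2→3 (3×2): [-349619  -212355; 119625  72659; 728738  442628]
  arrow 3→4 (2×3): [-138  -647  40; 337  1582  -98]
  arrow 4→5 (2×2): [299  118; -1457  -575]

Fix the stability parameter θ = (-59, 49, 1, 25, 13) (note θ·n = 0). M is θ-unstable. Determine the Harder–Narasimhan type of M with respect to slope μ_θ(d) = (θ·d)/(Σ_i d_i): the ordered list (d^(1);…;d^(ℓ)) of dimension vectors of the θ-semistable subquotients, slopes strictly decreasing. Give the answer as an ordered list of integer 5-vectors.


Interval decomposition of M: I[1,1], I[1,5]^2, I[3,3].
HN type (ℓ=3): μ^(1)=22; μ^(2)=1; μ^(3)=-59

((0, 2, 2, 2, 2); (0, 0, 1, 0, 0); (3, 0, 0, 0, 0))


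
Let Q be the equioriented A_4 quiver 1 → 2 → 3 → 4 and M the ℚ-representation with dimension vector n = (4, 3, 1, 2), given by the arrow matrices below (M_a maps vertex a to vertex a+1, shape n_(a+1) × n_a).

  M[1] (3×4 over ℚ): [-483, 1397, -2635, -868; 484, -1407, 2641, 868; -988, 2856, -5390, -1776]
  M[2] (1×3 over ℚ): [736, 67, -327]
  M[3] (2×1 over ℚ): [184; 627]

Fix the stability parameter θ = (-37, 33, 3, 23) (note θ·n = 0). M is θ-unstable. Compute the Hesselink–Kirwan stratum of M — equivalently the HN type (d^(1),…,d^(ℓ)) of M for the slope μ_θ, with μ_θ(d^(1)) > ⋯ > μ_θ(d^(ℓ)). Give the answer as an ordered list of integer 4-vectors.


Barcode: M ≅ I[1,1], I[1,2]^2, I[1,4], I[4,4]. HN layers by μ_θ (4 steps, strictly decreasing):
  μ^(1)=33; μ^(2)=23; μ^(3)=18; μ^(4)=-37

((0, 2, 0, 0); (0, 0, 0, 2); (0, 1, 1, 0); (4, 0, 0, 0))


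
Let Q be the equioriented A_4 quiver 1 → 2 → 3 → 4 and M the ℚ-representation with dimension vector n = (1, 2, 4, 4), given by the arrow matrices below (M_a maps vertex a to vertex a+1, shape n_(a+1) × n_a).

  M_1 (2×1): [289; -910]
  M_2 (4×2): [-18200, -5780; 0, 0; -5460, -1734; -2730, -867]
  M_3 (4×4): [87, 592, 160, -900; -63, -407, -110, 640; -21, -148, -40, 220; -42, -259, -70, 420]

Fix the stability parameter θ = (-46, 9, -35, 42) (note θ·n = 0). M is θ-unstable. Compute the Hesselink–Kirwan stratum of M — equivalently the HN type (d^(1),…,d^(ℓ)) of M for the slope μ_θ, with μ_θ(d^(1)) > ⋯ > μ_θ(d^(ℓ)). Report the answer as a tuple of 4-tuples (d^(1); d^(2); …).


Barcode: M ≅ I[1,2], I[2,3], I[3,3], I[3,4]^2, I[4,4]^2. HN layers by μ_θ (5 steps, strictly decreasing):
  μ^(1)=42; μ^(2)=9; μ^(3)=-13; μ^(4)=-35; μ^(5)=-46

((0, 0, 0, 4); (0, 1, 0, 0); (0, 1, 1, 0); (0, 0, 3, 0); (1, 0, 0, 0))


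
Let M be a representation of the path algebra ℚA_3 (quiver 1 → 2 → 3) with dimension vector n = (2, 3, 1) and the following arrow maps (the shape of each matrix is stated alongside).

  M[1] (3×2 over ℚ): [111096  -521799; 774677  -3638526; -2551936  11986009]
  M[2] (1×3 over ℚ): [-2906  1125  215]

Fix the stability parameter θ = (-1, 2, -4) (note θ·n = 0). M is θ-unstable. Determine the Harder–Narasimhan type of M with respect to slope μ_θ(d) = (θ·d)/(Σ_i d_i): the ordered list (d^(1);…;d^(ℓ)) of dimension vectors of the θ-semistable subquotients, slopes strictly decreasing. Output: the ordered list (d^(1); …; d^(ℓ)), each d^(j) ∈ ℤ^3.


Via rank(M_{q-1}∘⋯∘M_p): M ≅ I[1,2], I[1,3], I[2,2].
μ_θ-semistable layers: μ^(1)=2; μ^(2)=-1

((0, 2, 0); (2, 1, 1))


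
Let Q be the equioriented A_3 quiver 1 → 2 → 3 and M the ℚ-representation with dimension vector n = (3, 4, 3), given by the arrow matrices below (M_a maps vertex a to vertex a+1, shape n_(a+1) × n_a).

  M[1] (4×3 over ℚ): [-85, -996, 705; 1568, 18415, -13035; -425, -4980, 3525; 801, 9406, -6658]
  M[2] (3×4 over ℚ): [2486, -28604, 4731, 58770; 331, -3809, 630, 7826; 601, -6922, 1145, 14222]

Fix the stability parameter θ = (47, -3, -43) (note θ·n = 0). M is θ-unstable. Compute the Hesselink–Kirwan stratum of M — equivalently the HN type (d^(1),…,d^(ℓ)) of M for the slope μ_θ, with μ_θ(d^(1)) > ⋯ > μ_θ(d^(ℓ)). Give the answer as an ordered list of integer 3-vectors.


Barcode: M ≅ I[1,3]^3, I[2,2]. HN layers by μ_θ (2 steps, strictly decreasing):
  μ^(1)=1/3; μ^(2)=-3

((3, 3, 3); (0, 1, 0))


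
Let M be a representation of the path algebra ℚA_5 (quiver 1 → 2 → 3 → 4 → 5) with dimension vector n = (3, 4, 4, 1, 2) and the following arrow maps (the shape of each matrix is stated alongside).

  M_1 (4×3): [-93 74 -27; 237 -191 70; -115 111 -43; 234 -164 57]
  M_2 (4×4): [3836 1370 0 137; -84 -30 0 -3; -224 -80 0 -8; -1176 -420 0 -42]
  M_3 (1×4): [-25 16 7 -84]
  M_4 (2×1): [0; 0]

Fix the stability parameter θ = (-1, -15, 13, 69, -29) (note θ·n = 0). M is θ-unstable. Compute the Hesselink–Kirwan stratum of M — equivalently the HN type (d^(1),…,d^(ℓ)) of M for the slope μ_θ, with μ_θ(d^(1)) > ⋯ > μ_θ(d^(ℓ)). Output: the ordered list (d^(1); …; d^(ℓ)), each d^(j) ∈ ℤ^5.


Interval decomposition of M: I[1,2]^2, I[1,4], I[2,2], I[3,3]^3, I[5,5]^2.
HN type (ℓ=5): μ^(1)=69; μ^(2)=13; μ^(3)=-8; μ^(4)=-15; μ^(5)=-29

((0, 0, 0, 1, 0); (0, 0, 4, 0, 0); (3, 3, 0, 0, 0); (0, 1, 0, 0, 0); (0, 0, 0, 0, 2))


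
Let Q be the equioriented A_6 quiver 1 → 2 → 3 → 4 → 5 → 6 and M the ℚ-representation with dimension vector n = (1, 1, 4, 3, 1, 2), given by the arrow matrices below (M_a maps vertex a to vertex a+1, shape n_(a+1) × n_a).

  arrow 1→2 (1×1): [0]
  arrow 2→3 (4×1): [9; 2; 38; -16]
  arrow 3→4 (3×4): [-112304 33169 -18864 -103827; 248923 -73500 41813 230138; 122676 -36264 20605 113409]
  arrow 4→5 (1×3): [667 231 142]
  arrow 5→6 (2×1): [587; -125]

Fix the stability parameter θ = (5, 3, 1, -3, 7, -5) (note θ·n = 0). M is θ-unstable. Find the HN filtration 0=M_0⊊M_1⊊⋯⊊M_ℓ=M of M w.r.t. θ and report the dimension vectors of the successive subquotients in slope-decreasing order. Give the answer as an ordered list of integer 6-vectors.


Interval decomposition of M: I[1,1], I[2,6], I[3,3], I[3,4]^2, I[6,6].
HN type (ℓ=5): μ^(1)=5; μ^(2)=1; μ^(3)=1/3; μ^(4)=-1; μ^(5)=-5

((1, 0, 0, 0, 0, 0); (0, 0, 1, 0, 1, 1); (0, 1, 1, 1, 0, 0); (0, 0, 2, 2, 0, 0); (0, 0, 0, 0, 0, 1))


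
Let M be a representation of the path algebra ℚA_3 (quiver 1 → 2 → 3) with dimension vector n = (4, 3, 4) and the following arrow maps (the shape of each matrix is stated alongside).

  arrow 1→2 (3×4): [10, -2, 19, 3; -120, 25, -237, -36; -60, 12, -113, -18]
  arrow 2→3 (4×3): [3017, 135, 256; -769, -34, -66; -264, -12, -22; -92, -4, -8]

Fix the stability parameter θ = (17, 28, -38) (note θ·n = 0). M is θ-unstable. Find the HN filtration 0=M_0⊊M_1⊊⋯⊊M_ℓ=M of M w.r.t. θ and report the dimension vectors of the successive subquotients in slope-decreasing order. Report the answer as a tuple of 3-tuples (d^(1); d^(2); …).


Via rank(M_{q-1}∘⋯∘M_p): M ≅ I[1,1], I[1,3]^3, I[3,3].
μ_θ-semistable layers: μ^(1)=17; μ^(2)=7/3; μ^(3)=-38

((1, 0, 0); (3, 3, 3); (0, 0, 1))


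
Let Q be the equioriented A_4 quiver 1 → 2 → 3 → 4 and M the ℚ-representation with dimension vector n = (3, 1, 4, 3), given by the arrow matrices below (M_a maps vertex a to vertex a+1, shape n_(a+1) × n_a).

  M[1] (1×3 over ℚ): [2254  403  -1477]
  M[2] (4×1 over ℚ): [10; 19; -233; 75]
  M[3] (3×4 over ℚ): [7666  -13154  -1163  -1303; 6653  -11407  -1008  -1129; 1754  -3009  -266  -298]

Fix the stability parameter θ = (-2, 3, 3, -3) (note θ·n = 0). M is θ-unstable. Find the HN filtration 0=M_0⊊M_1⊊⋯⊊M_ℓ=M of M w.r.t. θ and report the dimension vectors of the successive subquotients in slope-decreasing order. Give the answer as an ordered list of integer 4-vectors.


Interval decomposition of M: I[1,1]^2, I[1,4], I[3,3], I[3,4]^2.
HN type (ℓ=4): μ^(1)=3; μ^(2)=1; μ^(3)=0; μ^(4)=-2

((0, 0, 1, 0); (0, 1, 1, 1); (0, 0, 2, 2); (3, 0, 0, 0))


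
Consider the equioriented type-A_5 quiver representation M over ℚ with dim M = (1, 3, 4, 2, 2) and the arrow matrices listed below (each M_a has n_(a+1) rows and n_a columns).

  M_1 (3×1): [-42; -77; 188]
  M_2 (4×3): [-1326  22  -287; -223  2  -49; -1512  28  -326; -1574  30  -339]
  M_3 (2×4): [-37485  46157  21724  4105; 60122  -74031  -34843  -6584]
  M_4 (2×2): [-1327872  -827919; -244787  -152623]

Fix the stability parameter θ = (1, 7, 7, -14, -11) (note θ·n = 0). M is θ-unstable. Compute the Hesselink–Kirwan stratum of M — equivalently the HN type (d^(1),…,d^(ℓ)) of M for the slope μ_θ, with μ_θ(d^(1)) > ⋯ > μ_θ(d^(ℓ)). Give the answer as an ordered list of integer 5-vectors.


Via rank(M_{q-1}∘⋯∘M_p): M ≅ I[1,3], I[2,2], I[2,5], I[3,3], I[3,5].
μ_θ-semistable layers: μ^(1)=7; μ^(2)=1; μ^(3)=-11/4; μ^(4)=-6

((0, 2, 2, 0, 0); (1, 0, 0, 0, 0); (0, 1, 1, 1, 1); (0, 0, 1, 1, 1))


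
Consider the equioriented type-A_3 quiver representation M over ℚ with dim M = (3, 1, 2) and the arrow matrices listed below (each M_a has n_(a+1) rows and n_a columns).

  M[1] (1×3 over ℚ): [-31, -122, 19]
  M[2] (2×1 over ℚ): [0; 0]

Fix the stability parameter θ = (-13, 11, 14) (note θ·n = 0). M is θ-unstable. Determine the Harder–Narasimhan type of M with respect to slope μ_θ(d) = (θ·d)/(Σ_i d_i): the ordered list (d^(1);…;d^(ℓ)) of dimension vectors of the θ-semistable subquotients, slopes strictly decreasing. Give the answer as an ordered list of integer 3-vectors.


Via rank(M_{q-1}∘⋯∘M_p): M ≅ I[1,1]^2, I[1,2], I[3,3]^2.
μ_θ-semistable layers: μ^(1)=14; μ^(2)=11; μ^(3)=-13

((0, 0, 2); (0, 1, 0); (3, 0, 0))
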